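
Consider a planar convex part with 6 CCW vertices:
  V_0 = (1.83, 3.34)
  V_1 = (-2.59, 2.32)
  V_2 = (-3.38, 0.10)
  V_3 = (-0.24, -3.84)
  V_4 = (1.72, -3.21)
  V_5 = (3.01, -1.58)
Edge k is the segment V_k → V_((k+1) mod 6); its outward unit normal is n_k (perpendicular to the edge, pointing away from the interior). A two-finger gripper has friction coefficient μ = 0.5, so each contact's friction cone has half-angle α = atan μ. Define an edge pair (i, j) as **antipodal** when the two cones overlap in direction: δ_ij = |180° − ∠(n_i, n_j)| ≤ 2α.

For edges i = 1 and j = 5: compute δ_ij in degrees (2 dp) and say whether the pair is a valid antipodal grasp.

α = atan 0.5 = 26.57°;  2α = 53.13°
edge 1: e_1 = (-0.79, -2.22);  n_1 = (-0.9421, +0.3353)
edge 5: e_5 = (-1.18, +4.92);  n_5 = (+0.9724, +0.2332)
∠(n_1, n_5) = 146.92°
δ = |180° − 146.92°| = 33.08°
33.08° ≤ 2α = 53.13°  →  valid

δ = 33.08°, valid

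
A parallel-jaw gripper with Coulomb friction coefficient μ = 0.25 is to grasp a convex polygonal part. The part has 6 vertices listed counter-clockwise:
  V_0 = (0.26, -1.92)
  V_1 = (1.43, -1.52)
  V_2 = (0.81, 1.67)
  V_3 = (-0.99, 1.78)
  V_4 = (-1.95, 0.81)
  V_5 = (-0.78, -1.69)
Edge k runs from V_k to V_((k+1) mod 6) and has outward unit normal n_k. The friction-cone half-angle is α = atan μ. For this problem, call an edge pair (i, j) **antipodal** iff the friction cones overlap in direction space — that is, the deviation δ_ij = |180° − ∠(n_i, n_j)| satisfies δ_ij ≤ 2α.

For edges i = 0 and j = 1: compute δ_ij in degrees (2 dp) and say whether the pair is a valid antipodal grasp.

δ = 97.88°, invalid

α = atan 0.25 = 14.04°;  2α = 28.07°
edge 0: e_0 = (+1.17, +0.40);  n_0 = (+0.3235, -0.9462)
edge 1: e_1 = (-0.62, +3.19);  n_1 = (+0.9816, +0.1908)
∠(n_0, n_1) = 82.12°
δ = |180° − 82.12°| = 97.88°
97.88° > 2α = 28.07°  →  invalid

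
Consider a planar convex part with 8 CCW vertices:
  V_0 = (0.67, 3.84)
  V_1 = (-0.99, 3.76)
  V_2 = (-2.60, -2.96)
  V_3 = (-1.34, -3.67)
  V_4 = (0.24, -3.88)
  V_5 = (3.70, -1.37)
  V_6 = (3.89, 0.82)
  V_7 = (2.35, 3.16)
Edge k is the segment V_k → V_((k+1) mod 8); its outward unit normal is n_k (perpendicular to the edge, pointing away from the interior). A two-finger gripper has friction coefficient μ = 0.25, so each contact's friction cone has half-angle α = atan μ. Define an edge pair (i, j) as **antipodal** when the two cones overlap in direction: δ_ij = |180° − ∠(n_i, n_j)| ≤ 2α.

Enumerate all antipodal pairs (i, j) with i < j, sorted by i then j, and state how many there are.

α = atan 0.25 = 14.04°;  2α = 28.07°
n_0 = (-0.0481, +0.9988)
n_1 = (-0.9725, +0.2330)
n_2 = (-0.4909, -0.8712)
n_3 = (-0.1318, -0.9913)
n_4 = (+0.5872, -0.8094)
n_5 = (+0.9963, -0.0864)
n_6 = (+0.8353, +0.5497)
n_7 = (+0.3752, +0.9269)
  (0,1): δ = 106.23°  ·
  (0,2): δ = 32.16°  ·
  (0,3): δ = 10.33°  ✓
  (0,4): δ = 33.20°  ·
  (0,5): δ = 82.28°  ·
  (0,6): δ = 120.59°  ·
  (0,7): δ = 155.20°  ·
  (1,2): δ = 105.93°  ·
  (1,3): δ = 84.10°  ·
  (1,4): δ = 40.57°  ·
  (1,5): δ = 8.51°  ✓
  (1,6): δ = 46.82°  ·
  (1,7): δ = 81.44°  ·
  (2,3): δ = 158.17°  ·
  (2,4): δ = 114.64°  ·
  (2,5): δ = 65.56°  ·
  (2,6): δ = 27.25°  ✓
  (2,7): δ = 7.36°  ✓
  (3,4): δ = 136.47°  ·
  (3,5): δ = 87.39°  ·
  (3,6): δ = 49.08°  ·
  (3,7): δ = 14.47°  ✓
  (4,5): δ = 130.92°  ·
  (4,6): δ = 92.61°  ·
  (4,7): δ = 57.99°  ·
  (5,6): δ = 141.69°  ·
  (5,7): δ = 107.08°  ·
  (6,7): δ = 145.39°  ·
antipodal pairs: 5

count = 5; pairs: (0,3), (1,5), (2,6), (2,7), (3,7)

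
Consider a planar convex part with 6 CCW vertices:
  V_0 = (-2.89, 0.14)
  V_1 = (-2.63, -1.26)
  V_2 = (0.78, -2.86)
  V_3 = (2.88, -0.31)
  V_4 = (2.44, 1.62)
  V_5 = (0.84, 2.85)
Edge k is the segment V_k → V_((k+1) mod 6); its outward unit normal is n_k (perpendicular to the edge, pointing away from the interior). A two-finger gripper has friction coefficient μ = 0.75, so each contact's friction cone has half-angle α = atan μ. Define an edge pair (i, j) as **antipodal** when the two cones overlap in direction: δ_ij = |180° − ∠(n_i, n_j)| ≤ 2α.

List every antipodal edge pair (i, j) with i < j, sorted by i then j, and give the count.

count = 8; pairs: (0,2), (0,3), (0,4), (1,3), (1,4), (1,5), (2,5), (3,5)

α = atan 0.75 = 36.87°;  2α = 73.74°
n_0 = (-0.9832, -0.1826)
n_1 = (-0.4248, -0.9053)
n_2 = (+0.7719, -0.6357)
n_3 = (+0.9750, +0.2223)
n_4 = (+0.6095, +0.7928)
n_5 = (-0.5878, +0.8090)
  (0,1): δ = 125.66°  ·
  (0,2): δ = 49.99°  ✓
  (0,3): δ = 2.32°  ✓
  (0,4): δ = 41.93°  ✓
  (0,5): δ = 115.48°  ·
  (1,2): δ = 104.34°  ·
  (1,3): δ = 52.02°  ✓
  (1,4): δ = 12.41°  ✓
  (1,5): δ = 61.14°  ✓
  (2,3): δ = 127.68°  ·
  (2,4): δ = 88.08°  ·
  (2,5): δ = 14.53°  ✓
  (3,4): δ = 140.39°  ·
  (3,5): δ = 66.84°  ✓
  (4,5): δ = 106.45°  ·
antipodal pairs: 8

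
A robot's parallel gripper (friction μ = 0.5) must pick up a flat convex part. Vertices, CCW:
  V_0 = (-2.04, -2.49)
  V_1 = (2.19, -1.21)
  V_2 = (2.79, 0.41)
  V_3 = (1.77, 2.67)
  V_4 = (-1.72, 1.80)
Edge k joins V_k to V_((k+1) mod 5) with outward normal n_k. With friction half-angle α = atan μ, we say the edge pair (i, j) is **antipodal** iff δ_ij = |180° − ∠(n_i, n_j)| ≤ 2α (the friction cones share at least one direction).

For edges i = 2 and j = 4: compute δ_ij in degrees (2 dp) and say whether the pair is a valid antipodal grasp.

δ = 28.56°, valid

α = atan 0.5 = 26.57°;  2α = 53.13°
edge 2: e_2 = (-1.02, +2.26);  n_2 = (+0.9115, +0.4114)
edge 4: e_4 = (-0.32, -4.29);  n_4 = (-0.9972, +0.0744)
∠(n_2, n_4) = 151.44°
δ = |180° − 151.44°| = 28.56°
28.56° ≤ 2α = 53.13°  →  valid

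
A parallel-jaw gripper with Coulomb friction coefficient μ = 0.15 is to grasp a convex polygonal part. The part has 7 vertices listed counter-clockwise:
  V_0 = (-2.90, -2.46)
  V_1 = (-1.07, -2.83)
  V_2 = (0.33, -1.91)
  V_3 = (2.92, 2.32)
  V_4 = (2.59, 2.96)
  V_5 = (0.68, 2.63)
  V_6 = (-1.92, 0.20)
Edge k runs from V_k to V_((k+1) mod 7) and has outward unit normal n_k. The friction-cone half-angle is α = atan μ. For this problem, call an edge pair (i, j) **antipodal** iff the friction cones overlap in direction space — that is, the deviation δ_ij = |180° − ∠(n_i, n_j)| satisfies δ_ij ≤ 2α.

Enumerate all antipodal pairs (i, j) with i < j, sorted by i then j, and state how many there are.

α = atan 0.15 = 8.53°;  2α = 17.06°
n_0 = (-0.1982, -0.9802)
n_1 = (+0.5492, -0.8357)
n_2 = (+0.8528, -0.5222)
n_3 = (+0.8888, +0.4583)
n_4 = (-0.1703, +0.9854)
n_5 = (-0.6828, +0.7306)
n_6 = (-0.9383, +0.3457)
  (0,1): δ = 135.26°  ·
  (0,2): δ = 110.05°  ·
  (0,3): δ = 51.29°  ·
  (0,4): δ = 21.23°  ·
  (0,5): δ = 54.49°  ·
  (0,6): δ = 81.21°  ·
  (1,2): δ = 154.79°  ·
  (1,3): δ = 96.03°  ·
  (1,4): δ = 23.51°  ·
  (1,5): δ = 9.75°  ✓
  (1,6): δ = 36.46°  ·
  (2,3): δ = 121.24°  ·
  (2,4): δ = 48.72°  ·
  (2,5): δ = 15.46°  ✓
  (2,6): δ = 11.25°  ✓
  (3,4): δ = 107.47°  ·
  (3,5): δ = 74.21°  ·
  (3,6): δ = 47.50°  ·
  (4,5): δ = 146.74°  ·
  (4,6): δ = 120.03°  ·
  (5,6): δ = 153.29°  ·
antipodal pairs: 3

count = 3; pairs: (1,5), (2,5), (2,6)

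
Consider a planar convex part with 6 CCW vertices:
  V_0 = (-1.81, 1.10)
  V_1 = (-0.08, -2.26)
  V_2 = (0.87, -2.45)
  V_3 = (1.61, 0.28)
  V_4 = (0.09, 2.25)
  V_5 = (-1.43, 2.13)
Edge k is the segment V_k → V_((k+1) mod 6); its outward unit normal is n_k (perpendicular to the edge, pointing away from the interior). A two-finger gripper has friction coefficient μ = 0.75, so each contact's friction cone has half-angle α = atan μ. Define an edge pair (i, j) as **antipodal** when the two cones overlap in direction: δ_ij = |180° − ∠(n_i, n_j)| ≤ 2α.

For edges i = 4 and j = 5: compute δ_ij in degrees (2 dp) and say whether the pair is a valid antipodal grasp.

δ = 114.76°, invalid

α = atan 0.75 = 36.87°;  2α = 73.74°
edge 4: e_4 = (-1.52, -0.12);  n_4 = (-0.0787, +0.9969)
edge 5: e_5 = (-0.38, -1.03);  n_5 = (-0.9382, +0.3461)
∠(n_4, n_5) = 65.24°
δ = |180° − 65.24°| = 114.76°
114.76° > 2α = 73.74°  →  invalid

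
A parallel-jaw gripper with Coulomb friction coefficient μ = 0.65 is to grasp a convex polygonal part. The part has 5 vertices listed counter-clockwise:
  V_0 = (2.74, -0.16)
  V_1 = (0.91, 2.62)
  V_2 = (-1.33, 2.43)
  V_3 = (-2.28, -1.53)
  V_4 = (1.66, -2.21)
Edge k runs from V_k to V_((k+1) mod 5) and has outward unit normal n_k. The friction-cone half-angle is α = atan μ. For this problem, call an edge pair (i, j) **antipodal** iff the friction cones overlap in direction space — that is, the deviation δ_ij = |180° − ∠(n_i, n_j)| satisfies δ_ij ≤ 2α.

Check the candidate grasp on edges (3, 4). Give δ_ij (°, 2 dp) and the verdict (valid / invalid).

δ = 107.99°, invalid

α = atan 0.65 = 33.02°;  2α = 66.05°
edge 3: e_3 = (+3.94, -0.68);  n_3 = (-0.1701, -0.9854)
edge 4: e_4 = (+1.08, +2.05);  n_4 = (+0.8847, -0.4661)
∠(n_3, n_4) = 72.01°
δ = |180° − 72.01°| = 107.99°
107.99° > 2α = 66.05°  →  invalid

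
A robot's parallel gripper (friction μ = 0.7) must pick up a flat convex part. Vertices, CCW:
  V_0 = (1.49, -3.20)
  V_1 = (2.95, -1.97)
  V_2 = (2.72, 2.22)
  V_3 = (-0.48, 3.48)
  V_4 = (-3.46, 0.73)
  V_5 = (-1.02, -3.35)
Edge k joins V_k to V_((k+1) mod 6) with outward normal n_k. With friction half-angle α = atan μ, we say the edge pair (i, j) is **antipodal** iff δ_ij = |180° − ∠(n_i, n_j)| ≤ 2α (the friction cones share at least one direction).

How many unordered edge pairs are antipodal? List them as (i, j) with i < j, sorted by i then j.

count = 7; pairs: (0,2), (0,3), (1,3), (1,4), (2,4), (2,5), (3,5)

α = atan 0.7 = 34.99°;  2α = 69.98°
n_0 = (+0.6443, -0.7648)
n_1 = (+0.9985, +0.0548)
n_2 = (+0.3664, +0.9305)
n_3 = (-0.6782, +0.7349)
n_4 = (-0.8582, -0.5133)
n_5 = (+0.0597, -0.9982)
  (0,1): δ = 126.97°  ·
  (0,2): δ = 61.61°  ✓
  (0,3): δ = 2.59°  ✓
  (0,4): δ = 80.77°  ·
  (0,5): δ = 143.31°  ·
  (1,2): δ = 114.63°  ·
  (1,3): δ = 50.44°  ✓
  (1,4): δ = 27.74°  ✓
  (1,5): δ = 90.28°  ·
  (2,3): δ = 115.81°  ·
  (2,4): δ = 37.63°  ✓
  (2,5): δ = 24.91°  ✓
  (3,4): δ = 101.82°  ·
  (3,5): δ = 39.28°  ✓
  (4,5): δ = 117.46°  ·
antipodal pairs: 7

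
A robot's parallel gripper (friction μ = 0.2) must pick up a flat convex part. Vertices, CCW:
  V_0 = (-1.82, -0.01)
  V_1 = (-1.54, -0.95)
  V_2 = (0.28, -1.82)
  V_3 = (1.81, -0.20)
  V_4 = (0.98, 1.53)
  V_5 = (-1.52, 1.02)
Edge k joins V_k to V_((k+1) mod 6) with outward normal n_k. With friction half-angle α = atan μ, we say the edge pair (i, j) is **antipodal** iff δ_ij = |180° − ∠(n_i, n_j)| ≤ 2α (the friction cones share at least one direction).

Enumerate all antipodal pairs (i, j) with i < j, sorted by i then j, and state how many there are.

count = 1; pairs: (0,3)

α = atan 0.2 = 11.31°;  2α = 22.62°
n_0 = (-0.9584, -0.2855)
n_1 = (-0.4313, -0.9022)
n_2 = (+0.7270, -0.6866)
n_3 = (+0.9016, +0.4326)
n_4 = (-0.1999, +0.9798)
n_5 = (-0.9601, +0.2796)
  (0,1): δ = 132.14°  ·
  (0,2): δ = 59.95°  ·
  (0,3): δ = 9.04°  ✓
  (0,4): δ = 84.94°  ·
  (0,5): δ = 147.17°  ·
  (1,2): δ = 107.81°  ·
  (1,3): δ = 38.82°  ·
  (1,4): δ = 37.08°  ·
  (1,5): δ = 99.31°  ·
  (2,3): δ = 111.01°  ·
  (2,4): δ = 35.11°  ·
  (2,5): δ = 27.12°  ·
  (3,4): δ = 104.10°  ·
  (3,5): δ = 41.87°  ·
  (4,5): δ = 117.77°  ·
antipodal pairs: 1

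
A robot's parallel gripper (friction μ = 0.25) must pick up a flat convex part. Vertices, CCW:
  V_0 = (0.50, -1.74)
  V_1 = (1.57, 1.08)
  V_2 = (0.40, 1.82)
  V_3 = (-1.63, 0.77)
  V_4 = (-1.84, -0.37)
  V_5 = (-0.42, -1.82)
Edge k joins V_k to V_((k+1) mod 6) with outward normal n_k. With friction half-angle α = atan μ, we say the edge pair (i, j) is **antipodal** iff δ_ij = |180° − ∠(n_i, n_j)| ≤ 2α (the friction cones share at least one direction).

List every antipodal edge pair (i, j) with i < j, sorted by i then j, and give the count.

count = 3; pairs: (0,3), (1,4), (2,5)

α = atan 0.25 = 14.04°;  2α = 28.07°
n_0 = (+0.9350, -0.3548)
n_1 = (+0.5345, +0.8451)
n_2 = (-0.4594, +0.8882)
n_3 = (-0.9835, +0.1812)
n_4 = (-0.7145, -0.6997)
n_5 = (+0.0866, -0.9962)
  (0,1): δ = 101.53°  ·
  (0,2): δ = 41.87°  ·
  (0,3): δ = 10.34°  ✓
  (0,4): δ = 65.18°  ·
  (0,5): δ = 115.75°  ·
  (1,2): δ = 120.34°  ·
  (1,3): δ = 68.12°  ·
  (1,4): δ = 13.29°  ✓
  (1,5): δ = 37.28°  ·
  (2,3): δ = 127.79°  ·
  (2,4): δ = 72.95°  ·
  (2,5): δ = 22.38°  ✓
  (3,4): δ = 125.16°  ·
  (3,5): δ = 74.59°  ·
  (4,5): δ = 129.43°  ·
antipodal pairs: 3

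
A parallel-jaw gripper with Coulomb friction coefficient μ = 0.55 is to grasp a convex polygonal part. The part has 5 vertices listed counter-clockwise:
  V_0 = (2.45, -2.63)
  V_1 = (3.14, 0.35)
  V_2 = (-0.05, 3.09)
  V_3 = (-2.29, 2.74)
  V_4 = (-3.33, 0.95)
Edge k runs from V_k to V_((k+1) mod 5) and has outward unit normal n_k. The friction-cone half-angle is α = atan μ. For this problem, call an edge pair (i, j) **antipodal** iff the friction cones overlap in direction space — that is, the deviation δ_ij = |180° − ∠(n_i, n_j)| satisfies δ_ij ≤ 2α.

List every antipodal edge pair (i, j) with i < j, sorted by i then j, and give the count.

α = atan 0.55 = 28.81°;  2α = 57.62°
n_0 = (+0.9742, -0.2256)
n_1 = (+0.6516, +0.7586)
n_2 = (-0.1544, +0.9880)
n_3 = (-0.8647, +0.5024)
n_4 = (-0.5266, -0.8501)
  (0,1): δ = 117.62°  ·
  (0,2): δ = 68.08°  ·
  (0,3): δ = 17.12°  ✓
  (0,4): δ = 71.26°  ·
  (1,2): δ = 130.46°  ·
  (1,3): δ = 79.50°  ·
  (1,4): δ = 8.89°  ✓
  (2,3): δ = 129.04°  ·
  (2,4): δ = 40.65°  ✓
  (3,4): δ = 91.62°  ·
antipodal pairs: 3

count = 3; pairs: (0,3), (1,4), (2,4)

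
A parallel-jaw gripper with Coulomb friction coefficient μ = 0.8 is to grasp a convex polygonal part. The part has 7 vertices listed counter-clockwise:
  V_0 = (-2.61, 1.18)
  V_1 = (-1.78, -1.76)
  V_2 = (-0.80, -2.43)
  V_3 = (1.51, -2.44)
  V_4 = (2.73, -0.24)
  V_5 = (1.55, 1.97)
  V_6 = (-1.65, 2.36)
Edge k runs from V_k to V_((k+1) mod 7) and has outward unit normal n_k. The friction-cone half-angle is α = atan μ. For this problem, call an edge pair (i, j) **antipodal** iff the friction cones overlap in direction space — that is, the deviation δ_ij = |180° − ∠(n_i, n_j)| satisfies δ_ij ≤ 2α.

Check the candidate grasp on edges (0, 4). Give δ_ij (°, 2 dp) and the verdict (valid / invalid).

α = atan 0.8 = 38.66°;  2α = 77.32°
edge 0: e_0 = (+0.83, -2.94);  n_0 = (-0.9624, -0.2717)
edge 4: e_4 = (-1.18, +2.21);  n_4 = (+0.8821, +0.4710)
∠(n_0, n_4) = 167.67°
δ = |180° − 167.67°| = 12.33°
12.33° ≤ 2α = 77.32°  →  valid

δ = 12.33°, valid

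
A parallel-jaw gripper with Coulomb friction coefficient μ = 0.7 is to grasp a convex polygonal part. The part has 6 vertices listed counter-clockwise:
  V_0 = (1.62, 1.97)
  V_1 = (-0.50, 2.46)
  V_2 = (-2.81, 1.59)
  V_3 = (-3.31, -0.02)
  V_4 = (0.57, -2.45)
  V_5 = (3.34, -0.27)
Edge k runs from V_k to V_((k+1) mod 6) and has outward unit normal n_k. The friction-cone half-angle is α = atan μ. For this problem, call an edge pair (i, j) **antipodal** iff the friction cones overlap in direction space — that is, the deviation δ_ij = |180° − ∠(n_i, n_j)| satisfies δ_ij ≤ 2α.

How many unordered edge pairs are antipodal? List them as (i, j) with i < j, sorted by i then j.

α = atan 0.7 = 34.99°;  2α = 69.98°
n_0 = (+0.2252, +0.9743)
n_1 = (-0.3525, +0.9358)
n_2 = (-0.9550, +0.2966)
n_3 = (-0.5308, -0.8475)
n_4 = (+0.6184, -0.7858)
n_5 = (+0.7932, +0.6090)
  (0,1): δ = 146.35°  ·
  (0,2): δ = 94.24°  ·
  (0,3): δ = 19.04°  ✓
  (0,4): δ = 51.22°  ✓
  (0,5): δ = 140.53°  ·
  (1,2): δ = 127.89°  ·
  (1,3): δ = 52.70°  ✓
  (1,4): δ = 17.57°  ✓
  (1,5): δ = 106.88°  ·
  (2,3): δ = 104.81°  ·
  (2,4): δ = 34.54°  ✓
  (2,5): δ = 54.77°  ✓
  (3,4): δ = 109.74°  ·
  (3,5): δ = 20.42°  ✓
  (4,5): δ = 90.68°  ·
antipodal pairs: 7

count = 7; pairs: (0,3), (0,4), (1,3), (1,4), (2,4), (2,5), (3,5)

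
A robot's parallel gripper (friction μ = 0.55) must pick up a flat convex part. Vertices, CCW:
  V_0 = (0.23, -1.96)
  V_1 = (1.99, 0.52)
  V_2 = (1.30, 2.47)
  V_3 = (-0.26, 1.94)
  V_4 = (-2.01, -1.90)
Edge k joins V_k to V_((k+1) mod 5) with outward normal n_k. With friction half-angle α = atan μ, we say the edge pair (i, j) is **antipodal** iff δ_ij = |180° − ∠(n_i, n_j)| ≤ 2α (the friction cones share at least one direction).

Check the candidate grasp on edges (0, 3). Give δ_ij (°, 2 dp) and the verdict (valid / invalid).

α = atan 0.55 = 28.81°;  2α = 57.62°
edge 0: e_0 = (+1.76, +2.48);  n_0 = (+0.8155, -0.5787)
edge 3: e_3 = (-1.75, -3.84);  n_3 = (-0.9100, +0.4147)
∠(n_0, n_3) = 169.14°
δ = |180° − 169.14°| = 10.86°
10.86° ≤ 2α = 57.62°  →  valid

δ = 10.86°, valid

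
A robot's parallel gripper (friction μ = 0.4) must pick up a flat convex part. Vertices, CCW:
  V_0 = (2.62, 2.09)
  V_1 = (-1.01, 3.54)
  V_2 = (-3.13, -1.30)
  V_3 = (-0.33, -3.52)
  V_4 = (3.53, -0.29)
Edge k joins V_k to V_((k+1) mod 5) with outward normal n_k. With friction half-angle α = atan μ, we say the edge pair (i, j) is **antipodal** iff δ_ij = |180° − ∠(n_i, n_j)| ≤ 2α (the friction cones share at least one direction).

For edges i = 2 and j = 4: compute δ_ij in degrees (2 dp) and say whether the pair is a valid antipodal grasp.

α = atan 0.4 = 21.80°;  2α = 43.60°
edge 2: e_2 = (+2.80, -2.22);  n_2 = (-0.6213, -0.7836)
edge 4: e_4 = (-0.91, +2.38);  n_4 = (+0.9341, +0.3571)
∠(n_2, n_4) = 149.33°
δ = |180° − 149.33°| = 30.67°
30.67° ≤ 2α = 43.60°  →  valid

δ = 30.67°, valid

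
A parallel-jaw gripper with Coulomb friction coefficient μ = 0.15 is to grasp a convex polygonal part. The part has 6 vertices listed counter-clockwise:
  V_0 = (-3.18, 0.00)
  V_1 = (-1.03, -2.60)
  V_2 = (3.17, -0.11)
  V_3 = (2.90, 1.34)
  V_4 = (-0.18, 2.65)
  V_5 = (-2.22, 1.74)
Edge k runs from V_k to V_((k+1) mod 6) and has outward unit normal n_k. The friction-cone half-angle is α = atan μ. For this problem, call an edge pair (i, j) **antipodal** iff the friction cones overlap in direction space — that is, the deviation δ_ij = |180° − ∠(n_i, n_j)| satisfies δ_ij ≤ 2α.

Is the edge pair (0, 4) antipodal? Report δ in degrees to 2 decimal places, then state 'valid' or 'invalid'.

α = atan 0.15 = 8.53°;  2α = 17.06°
edge 0: e_0 = (+2.15, -2.60);  n_0 = (-0.7706, -0.6373)
edge 4: e_4 = (-2.04, -0.91);  n_4 = (-0.4074, +0.9133)
∠(n_0, n_4) = 105.55°
δ = |180° − 105.55°| = 74.45°
74.45° > 2α = 17.06°  →  invalid

δ = 74.45°, invalid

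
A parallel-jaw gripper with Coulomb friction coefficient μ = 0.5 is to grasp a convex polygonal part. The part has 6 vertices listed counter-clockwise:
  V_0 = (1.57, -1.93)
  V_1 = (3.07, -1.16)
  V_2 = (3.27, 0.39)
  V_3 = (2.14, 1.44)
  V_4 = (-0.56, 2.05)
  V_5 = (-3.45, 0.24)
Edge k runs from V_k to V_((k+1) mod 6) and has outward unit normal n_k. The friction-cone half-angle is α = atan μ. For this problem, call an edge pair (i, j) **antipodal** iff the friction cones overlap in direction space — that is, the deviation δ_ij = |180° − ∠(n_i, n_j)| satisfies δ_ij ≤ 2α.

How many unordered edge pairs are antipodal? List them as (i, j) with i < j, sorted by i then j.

count = 5; pairs: (0,3), (0,4), (1,4), (2,5), (3,5)

α = atan 0.5 = 26.57°;  2α = 53.13°
n_0 = (+0.4567, -0.8896)
n_1 = (+0.9918, -0.1280)
n_2 = (+0.6807, +0.7326)
n_3 = (+0.2204, +0.9754)
n_4 = (-0.5308, +0.8475)
n_5 = (-0.3968, -0.9179)
  (0,1): δ = 124.53°  ·
  (0,2): δ = 70.07°  ·
  (0,3): δ = 39.90°  ✓
  (0,4): δ = 4.89°  ✓
  (0,5): δ = 129.45°  ·
  (1,2): δ = 125.55°  ·
  (1,3): δ = 95.38°  ·
  (1,4): δ = 50.59°  ✓
  (1,5): δ = 73.97°  ·
  (2,3): δ = 149.83°  ·
  (2,4): δ = 105.04°  ·
  (2,5): δ = 19.52°  ✓
  (3,4): δ = 135.21°  ·
  (3,5): δ = 10.65°  ✓
  (4,5): δ = 55.44°  ·
antipodal pairs: 5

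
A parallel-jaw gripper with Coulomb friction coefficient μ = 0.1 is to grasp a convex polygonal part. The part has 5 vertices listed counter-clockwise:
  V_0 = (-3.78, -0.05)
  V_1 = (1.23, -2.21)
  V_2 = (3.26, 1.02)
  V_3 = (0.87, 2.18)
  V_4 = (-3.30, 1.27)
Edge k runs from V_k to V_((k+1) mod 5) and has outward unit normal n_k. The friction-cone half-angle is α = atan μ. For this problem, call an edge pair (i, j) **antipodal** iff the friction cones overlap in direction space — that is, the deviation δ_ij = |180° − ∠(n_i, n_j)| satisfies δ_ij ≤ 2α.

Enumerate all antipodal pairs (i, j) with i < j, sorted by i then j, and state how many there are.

count = 1; pairs: (0,2)

α = atan 0.1 = 5.71°;  2α = 11.42°
n_0 = (-0.3959, -0.9183)
n_1 = (+0.8467, -0.5321)
n_2 = (+0.4366, +0.8996)
n_3 = (-0.2132, +0.9770)
n_4 = (-0.9398, +0.3417)
  (0,1): δ = 98.83°  ·
  (0,2): δ = 2.57°  ✓
  (0,3): δ = 35.63°  ·
  (0,4): δ = 93.34°  ·
  (1,2): δ = 83.74°  ·
  (1,3): δ = 45.54°  ·
  (1,4): δ = 12.17°  ·
  (2,3): δ = 141.80°  ·
  (2,4): δ = 84.09°  ·
  (3,4): δ = 122.29°  ·
antipodal pairs: 1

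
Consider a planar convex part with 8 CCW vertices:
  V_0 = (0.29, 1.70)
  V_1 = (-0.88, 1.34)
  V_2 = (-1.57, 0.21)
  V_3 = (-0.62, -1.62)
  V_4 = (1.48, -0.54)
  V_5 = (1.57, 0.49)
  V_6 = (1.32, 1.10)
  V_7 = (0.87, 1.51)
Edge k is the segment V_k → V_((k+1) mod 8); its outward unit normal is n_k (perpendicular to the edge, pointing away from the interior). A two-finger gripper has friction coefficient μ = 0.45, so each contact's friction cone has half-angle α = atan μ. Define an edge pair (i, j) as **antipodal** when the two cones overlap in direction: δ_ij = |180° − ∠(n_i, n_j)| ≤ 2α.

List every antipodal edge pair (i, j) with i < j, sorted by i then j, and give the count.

α = atan 0.45 = 24.23°;  2α = 48.46°
n_0 = (-0.2941, +0.9558)
n_1 = (-0.8535, +0.5211)
n_2 = (-0.8875, -0.4607)
n_3 = (+0.4573, -0.8893)
n_4 = (+0.9962, -0.0870)
n_5 = (+0.9253, +0.3792)
n_6 = (+0.6735, +0.7392)
n_7 = (+0.3113, +0.9503)
  (0,1): δ = 138.51°  ·
  (0,2): δ = 79.67°  ·
  (0,3): δ = 10.11°  ✓
  (0,4): δ = 67.90°  ·
  (0,5): δ = 95.18°  ·
  (0,6): δ = 120.56°  ·
  (0,7): δ = 144.76°  ·
  (1,2): δ = 121.16°  ·
  (1,3): δ = 31.37°  ✓
  (1,4): δ = 26.42°  ✓
  (1,5): δ = 53.69°  ·
  (1,6): δ = 79.07°  ·
  (1,7): δ = 103.27°  ·
  (2,3): δ = 90.22°  ·
  (2,4): δ = 32.43°  ✓
  (2,5): δ = 5.15°  ✓
  (2,6): δ = 20.23°  ✓
  (2,7): δ = 44.43°  ✓
  (3,4): δ = 122.21°  ·
  (3,5): δ = 94.93°  ·
  (3,6): δ = 69.55°  ·
  (3,7): δ = 45.35°  ✓
  (4,5): δ = 152.72°  ·
  (4,6): δ = 127.34°  ·
  (4,7): δ = 103.14°  ·
  (5,6): δ = 154.62°  ·
  (5,7): δ = 130.42°  ·
  (6,7): δ = 155.80°  ·
antipodal pairs: 8

count = 8; pairs: (0,3), (1,3), (1,4), (2,4), (2,5), (2,6), (2,7), (3,7)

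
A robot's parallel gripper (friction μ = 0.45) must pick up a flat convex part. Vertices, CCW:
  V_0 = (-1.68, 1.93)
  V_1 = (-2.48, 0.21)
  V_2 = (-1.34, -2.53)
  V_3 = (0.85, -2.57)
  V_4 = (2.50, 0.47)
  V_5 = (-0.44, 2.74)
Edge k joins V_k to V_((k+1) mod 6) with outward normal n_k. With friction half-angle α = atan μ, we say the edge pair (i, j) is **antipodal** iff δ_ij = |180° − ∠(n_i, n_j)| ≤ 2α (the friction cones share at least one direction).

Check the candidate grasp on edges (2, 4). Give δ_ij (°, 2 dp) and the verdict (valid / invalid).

α = atan 0.45 = 24.23°;  2α = 48.46°
edge 2: e_2 = (+2.19, -0.04);  n_2 = (-0.0183, -0.9998)
edge 4: e_4 = (-2.94, +2.27);  n_4 = (+0.6111, +0.7915)
∠(n_2, n_4) = 143.37°
δ = |180° − 143.37°| = 36.63°
36.63° ≤ 2α = 48.46°  →  valid

δ = 36.63°, valid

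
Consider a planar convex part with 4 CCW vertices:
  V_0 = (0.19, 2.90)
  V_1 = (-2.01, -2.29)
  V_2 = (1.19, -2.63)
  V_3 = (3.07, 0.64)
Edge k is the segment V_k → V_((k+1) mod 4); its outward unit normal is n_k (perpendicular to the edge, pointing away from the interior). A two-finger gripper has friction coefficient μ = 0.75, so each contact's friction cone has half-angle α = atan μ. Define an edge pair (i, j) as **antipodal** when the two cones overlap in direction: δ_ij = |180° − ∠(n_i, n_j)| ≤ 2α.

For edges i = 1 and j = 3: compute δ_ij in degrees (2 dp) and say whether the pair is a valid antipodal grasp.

α = atan 0.75 = 36.87°;  2α = 73.74°
edge 1: e_1 = (+3.20, -0.34);  n_1 = (-0.1057, -0.9944)
edge 3: e_3 = (-2.88, +2.26);  n_3 = (+0.6173, +0.7867)
∠(n_1, n_3) = 147.94°
δ = |180° − 147.94°| = 32.06°
32.06° ≤ 2α = 73.74°  →  valid

δ = 32.06°, valid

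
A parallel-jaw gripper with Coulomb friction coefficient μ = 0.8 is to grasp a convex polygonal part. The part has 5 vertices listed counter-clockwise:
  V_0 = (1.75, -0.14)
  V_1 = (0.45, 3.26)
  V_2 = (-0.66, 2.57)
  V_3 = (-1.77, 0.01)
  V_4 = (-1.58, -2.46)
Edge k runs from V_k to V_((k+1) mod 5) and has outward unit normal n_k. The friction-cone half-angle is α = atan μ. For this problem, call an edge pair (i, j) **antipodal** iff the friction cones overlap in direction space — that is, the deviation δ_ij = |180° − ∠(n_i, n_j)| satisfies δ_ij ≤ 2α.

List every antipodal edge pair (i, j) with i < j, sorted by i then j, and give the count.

count = 5; pairs: (0,2), (0,3), (1,4), (2,4), (3,4)

α = atan 0.8 = 38.66°;  2α = 77.32°
n_0 = (+0.9341, +0.3571)
n_1 = (-0.5279, +0.8493)
n_2 = (-0.9175, +0.3978)
n_3 = (-0.9971, -0.0767)
n_4 = (+0.5716, -0.8205)
  (0,1): δ = 79.06°  ·
  (0,2): δ = 44.37°  ✓
  (0,3): δ = 16.53°  ✓
  (0,4): δ = 103.94°  ·
  (1,2): δ = 145.31°  ·
  (1,3): δ = 117.47°  ·
  (1,4): δ = 3.00°  ✓
  (2,3): δ = 152.16°  ·
  (2,4): δ = 31.69°  ✓
  (3,4): δ = 59.53°  ✓
antipodal pairs: 5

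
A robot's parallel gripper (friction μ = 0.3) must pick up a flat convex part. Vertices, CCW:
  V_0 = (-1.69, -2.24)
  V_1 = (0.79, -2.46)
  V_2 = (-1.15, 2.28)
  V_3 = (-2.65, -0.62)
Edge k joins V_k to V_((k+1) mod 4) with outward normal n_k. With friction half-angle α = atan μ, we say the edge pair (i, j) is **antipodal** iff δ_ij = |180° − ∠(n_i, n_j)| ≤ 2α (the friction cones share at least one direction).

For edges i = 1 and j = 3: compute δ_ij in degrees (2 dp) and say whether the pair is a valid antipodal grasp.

δ = 8.39°, valid

α = atan 0.3 = 16.70°;  2α = 33.40°
edge 1: e_1 = (-1.94, +4.74);  n_1 = (+0.9255, +0.3788)
edge 3: e_3 = (+0.96, -1.62);  n_3 = (-0.8603, -0.5098)
∠(n_1, n_3) = 171.61°
δ = |180° − 171.61°| = 8.39°
8.39° ≤ 2α = 33.40°  →  valid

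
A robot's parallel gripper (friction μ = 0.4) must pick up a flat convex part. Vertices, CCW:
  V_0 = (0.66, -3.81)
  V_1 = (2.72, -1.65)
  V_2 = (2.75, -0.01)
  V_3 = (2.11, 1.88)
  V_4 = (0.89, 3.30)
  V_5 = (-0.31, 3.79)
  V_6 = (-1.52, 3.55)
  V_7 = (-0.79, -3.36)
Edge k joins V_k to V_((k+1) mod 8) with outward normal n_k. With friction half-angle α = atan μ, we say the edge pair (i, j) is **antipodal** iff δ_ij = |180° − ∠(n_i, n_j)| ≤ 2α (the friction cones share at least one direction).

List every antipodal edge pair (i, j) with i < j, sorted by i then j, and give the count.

count = 7; pairs: (0,5), (1,6), (2,6), (3,6), (3,7), (4,7), (5,7)

α = atan 0.4 = 21.80°;  2α = 43.60°
n_0 = (+0.7237, -0.6902)
n_1 = (+0.9998, -0.0183)
n_2 = (+0.9472, +0.3207)
n_3 = (+0.7585, +0.6517)
n_4 = (+0.3780, +0.9258)
n_5 = (-0.1946, +0.9809)
n_6 = (-0.9945, -0.1051)
n_7 = (-0.2964, -0.9551)
  (0,1): δ = 137.41°  ·
  (0,2): δ = 117.65°  ·
  (0,3): δ = 95.69°  ·
  (0,4): δ = 68.57°  ·
  (0,5): δ = 35.14°  ✓
  (0,6): δ = 49.67°  ·
  (0,7): δ = 116.40°  ·
  (1,2): δ = 160.24°  ·
  (1,3): δ = 138.28°  ·
  (1,4): δ = 111.16°  ·
  (1,5): δ = 77.73°  ·
  (1,6): δ = 7.08°  ✓
  (1,7): δ = 73.81°  ·
  (2,3): δ = 158.04°  ·
  (2,4): δ = 130.92°  ·
  (2,5): δ = 97.49°  ·
  (2,6): δ = 12.68°  ✓
  (2,7): δ = 54.05°  ·
  (3,4): δ = 152.88°  ·
  (3,5): δ = 119.45°  ·
  (3,6): δ = 34.64°  ✓
  (3,7): δ = 32.09°  ✓
  (4,5): δ = 146.57°  ·
  (4,6): δ = 61.76°  ·
  (4,7): δ = 4.97°  ✓
  (5,6): δ = 95.19°  ·
  (5,7): δ = 28.46°  ✓
  (6,7): δ = 113.27°  ·
antipodal pairs: 7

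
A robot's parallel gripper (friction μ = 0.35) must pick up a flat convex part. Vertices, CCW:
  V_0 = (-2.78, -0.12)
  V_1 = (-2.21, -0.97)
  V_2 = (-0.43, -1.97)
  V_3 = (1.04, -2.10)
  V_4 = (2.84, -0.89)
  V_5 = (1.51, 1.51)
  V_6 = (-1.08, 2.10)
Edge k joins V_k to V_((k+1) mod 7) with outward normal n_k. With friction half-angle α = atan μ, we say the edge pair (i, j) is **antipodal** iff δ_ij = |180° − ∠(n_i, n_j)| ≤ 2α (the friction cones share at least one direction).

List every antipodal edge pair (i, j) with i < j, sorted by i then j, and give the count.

count = 5; pairs: (0,4), (1,4), (1,5), (2,5), (3,6)

α = atan 0.35 = 19.29°;  2α = 38.58°
n_0 = (-0.8305, -0.5570)
n_1 = (-0.4898, -0.8718)
n_2 = (-0.0881, -0.9961)
n_3 = (+0.5579, -0.8299)
n_4 = (+0.8747, +0.4847)
n_5 = (+0.2221, +0.9750)
n_6 = (-0.7940, +0.6080)
  (0,1): δ = 153.17°  ·
  (0,2): δ = 128.90°  ·
  (0,3): δ = 89.94°  ·
  (0,4): δ = 4.85°  ✓
  (0,5): δ = 43.32°  ·
  (0,6): δ = 108.71°  ·
  (1,2): δ = 155.73°  ·
  (1,3): δ = 116.76°  ·
  (1,4): δ = 31.68°  ✓
  (1,5): δ = 16.49°  ✓
  (1,6): δ = 81.88°  ·
  (2,3): δ = 141.04°  ·
  (2,4): δ = 55.95°  ·
  (2,5): δ = 7.78°  ✓
  (2,6): δ = 57.61°  ·
  (3,4): δ = 94.92°  ·
  (3,5): δ = 46.74°  ·
  (3,6): δ = 18.65°  ✓
  (4,5): δ = 131.83°  ·
  (4,6): δ = 66.44°  ·
  (5,6): δ = 114.61°  ·
antipodal pairs: 5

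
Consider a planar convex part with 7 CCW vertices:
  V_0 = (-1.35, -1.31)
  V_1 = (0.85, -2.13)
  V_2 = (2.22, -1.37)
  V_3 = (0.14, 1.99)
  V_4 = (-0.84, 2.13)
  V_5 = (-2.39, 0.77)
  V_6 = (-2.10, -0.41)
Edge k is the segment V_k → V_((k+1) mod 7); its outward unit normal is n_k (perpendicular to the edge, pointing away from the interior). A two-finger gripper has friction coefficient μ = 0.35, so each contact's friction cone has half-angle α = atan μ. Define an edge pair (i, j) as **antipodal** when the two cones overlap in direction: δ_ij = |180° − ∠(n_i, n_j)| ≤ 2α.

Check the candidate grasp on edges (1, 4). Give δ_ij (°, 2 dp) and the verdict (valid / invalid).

α = atan 0.35 = 19.29°;  2α = 38.58°
edge 1: e_1 = (+1.37, +0.76);  n_1 = (+0.4851, -0.8745)
edge 4: e_4 = (-1.55, -1.36);  n_4 = (-0.6595, +0.7517)
∠(n_1, n_4) = 167.75°
δ = |180° − 167.75°| = 12.25°
12.25° ≤ 2α = 38.58°  →  valid

δ = 12.25°, valid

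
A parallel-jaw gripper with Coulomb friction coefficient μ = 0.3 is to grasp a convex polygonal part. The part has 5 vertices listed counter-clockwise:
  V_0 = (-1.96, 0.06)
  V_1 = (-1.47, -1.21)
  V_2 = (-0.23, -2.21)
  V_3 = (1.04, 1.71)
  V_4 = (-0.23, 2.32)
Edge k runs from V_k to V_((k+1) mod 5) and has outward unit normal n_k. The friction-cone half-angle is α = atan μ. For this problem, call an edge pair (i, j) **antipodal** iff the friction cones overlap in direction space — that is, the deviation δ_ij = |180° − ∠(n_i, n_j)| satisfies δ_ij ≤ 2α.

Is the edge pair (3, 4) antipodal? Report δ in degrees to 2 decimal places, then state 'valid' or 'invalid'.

δ = 101.78°, invalid

α = atan 0.3 = 16.70°;  2α = 33.40°
edge 3: e_3 = (-1.27, +0.61);  n_3 = (+0.4330, +0.9014)
edge 4: e_4 = (-1.73, -2.26);  n_4 = (-0.7941, +0.6078)
∠(n_3, n_4) = 78.22°
δ = |180° − 78.22°| = 101.78°
101.78° > 2α = 33.40°  →  invalid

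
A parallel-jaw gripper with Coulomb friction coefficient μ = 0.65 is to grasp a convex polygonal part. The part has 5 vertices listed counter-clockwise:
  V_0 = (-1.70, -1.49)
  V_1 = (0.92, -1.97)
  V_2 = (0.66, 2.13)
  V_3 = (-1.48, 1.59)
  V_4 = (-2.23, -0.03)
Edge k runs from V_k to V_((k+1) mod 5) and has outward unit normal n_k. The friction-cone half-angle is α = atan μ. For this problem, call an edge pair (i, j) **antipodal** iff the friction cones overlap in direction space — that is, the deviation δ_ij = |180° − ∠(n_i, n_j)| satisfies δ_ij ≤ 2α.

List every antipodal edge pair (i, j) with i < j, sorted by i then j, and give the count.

count = 3; pairs: (0,2), (1,3), (1,4)

α = atan 0.65 = 33.02°;  2α = 66.05°
n_0 = (-0.1802, -0.9836)
n_1 = (+0.9980, +0.0633)
n_2 = (-0.2447, +0.9696)
n_3 = (-0.9075, +0.4201)
n_4 = (-0.9400, -0.3412)
  (0,1): δ = 75.99°  ·
  (0,2): δ = 24.54°  ✓
  (0,3): δ = 75.54°  ·
  (0,4): δ = 120.33°  ·
  (1,2): δ = 79.47°  ·
  (1,3): δ = 28.47°  ✓
  (1,4): δ = 16.32°  ✓
  (2,3): δ = 129.00°  ·
  (2,4): δ = 84.21°  ·
  (3,4): δ = 135.21°  ·
antipodal pairs: 3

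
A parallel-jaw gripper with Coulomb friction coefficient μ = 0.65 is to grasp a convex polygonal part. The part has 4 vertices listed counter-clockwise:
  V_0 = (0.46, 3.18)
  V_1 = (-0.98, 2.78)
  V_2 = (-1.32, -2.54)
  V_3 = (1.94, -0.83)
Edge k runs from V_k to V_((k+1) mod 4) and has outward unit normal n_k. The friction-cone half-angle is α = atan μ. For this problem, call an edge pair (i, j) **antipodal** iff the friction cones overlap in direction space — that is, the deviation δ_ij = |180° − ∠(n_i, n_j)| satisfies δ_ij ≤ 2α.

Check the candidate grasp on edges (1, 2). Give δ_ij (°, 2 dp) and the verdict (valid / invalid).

α = atan 0.65 = 33.02°;  2α = 66.05°
edge 1: e_1 = (-0.34, -5.32);  n_1 = (-0.9980, +0.0638)
edge 2: e_2 = (+3.26, +1.71);  n_2 = (+0.4645, -0.8856)
∠(n_1, n_2) = 121.34°
δ = |180° − 121.34°| = 58.66°
58.66° ≤ 2α = 66.05°  →  valid

δ = 58.66°, valid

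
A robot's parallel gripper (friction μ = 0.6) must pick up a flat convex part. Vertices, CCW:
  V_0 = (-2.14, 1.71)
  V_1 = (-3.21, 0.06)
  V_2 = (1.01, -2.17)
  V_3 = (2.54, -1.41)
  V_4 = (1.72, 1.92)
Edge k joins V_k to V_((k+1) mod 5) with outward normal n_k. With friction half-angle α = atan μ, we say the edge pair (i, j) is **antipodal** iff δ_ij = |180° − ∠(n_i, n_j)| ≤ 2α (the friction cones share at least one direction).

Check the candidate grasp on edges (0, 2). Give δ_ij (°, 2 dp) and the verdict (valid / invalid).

α = atan 0.6 = 30.96°;  2α = 61.93°
edge 0: e_0 = (-1.07, -1.65);  n_0 = (-0.8390, +0.5441)
edge 2: e_2 = (+1.53, +0.76);  n_2 = (+0.4449, -0.8956)
∠(n_0, n_2) = 149.38°
δ = |180° − 149.38°| = 30.62°
30.62° ≤ 2α = 61.93°  →  valid

δ = 30.62°, valid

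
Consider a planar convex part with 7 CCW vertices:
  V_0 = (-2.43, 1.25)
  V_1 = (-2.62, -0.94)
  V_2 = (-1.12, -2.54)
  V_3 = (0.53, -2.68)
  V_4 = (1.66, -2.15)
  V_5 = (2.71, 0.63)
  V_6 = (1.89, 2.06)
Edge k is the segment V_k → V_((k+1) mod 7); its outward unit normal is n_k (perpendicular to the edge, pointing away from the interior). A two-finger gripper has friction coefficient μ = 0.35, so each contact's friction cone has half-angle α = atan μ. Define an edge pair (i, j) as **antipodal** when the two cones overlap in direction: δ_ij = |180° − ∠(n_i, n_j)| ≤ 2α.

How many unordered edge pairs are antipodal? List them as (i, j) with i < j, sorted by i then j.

count = 5; pairs: (0,4), (0,5), (1,5), (2,6), (3,6)

α = atan 0.35 = 19.29°;  2α = 38.58°
n_0 = (-0.9963, +0.0864)
n_1 = (-0.7295, -0.6839)
n_2 = (-0.0845, -0.9964)
n_3 = (+0.4246, -0.9054)
n_4 = (+0.9355, -0.3533)
n_5 = (+0.8675, +0.4974)
n_6 = (-0.1843, +0.9829)
  (0,1): δ = 131.89°  ·
  (0,2): δ = 89.89°  ·
  (0,3): δ = 59.91°  ·
  (0,4): δ = 15.73°  ✓
  (0,5): δ = 34.79°  ✓
  (0,6): δ = 105.58°  ·
  (1,2): δ = 138.00°  ·
  (1,3): δ = 108.02°  ·
  (1,4): δ = 63.84°  ·
  (1,5): δ = 13.32°  ✓
  (1,6): δ = 57.47°  ·
  (2,3): δ = 150.02°  ·
  (2,4): δ = 105.84°  ·
  (2,5): δ = 55.32°  ·
  (2,6): δ = 15.47°  ✓
  (3,4): δ = 135.82°  ·
  (3,5): δ = 85.30°  ·
  (3,6): δ = 14.51°  ✓
  (4,5): δ = 129.48°  ·
  (4,6): δ = 58.69°  ·
  (5,6): δ = 109.21°  ·
antipodal pairs: 5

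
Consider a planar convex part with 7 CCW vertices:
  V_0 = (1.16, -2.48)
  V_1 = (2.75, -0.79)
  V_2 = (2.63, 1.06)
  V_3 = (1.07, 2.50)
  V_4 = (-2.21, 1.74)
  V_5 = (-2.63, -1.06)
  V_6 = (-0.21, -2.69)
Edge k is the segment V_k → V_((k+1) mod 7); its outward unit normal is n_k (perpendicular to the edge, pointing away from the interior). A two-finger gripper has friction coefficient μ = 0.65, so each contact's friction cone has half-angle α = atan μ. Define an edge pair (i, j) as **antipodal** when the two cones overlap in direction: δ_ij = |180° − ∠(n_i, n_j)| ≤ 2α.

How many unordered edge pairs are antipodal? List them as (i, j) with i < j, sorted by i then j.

count = 9; pairs: (0,3), (0,4), (1,4), (1,5), (2,4), (2,5), (2,6), (3,5), (3,6)

α = atan 0.65 = 33.02°;  2α = 66.05°
n_0 = (+0.7283, -0.6852)
n_1 = (+0.9979, +0.0647)
n_2 = (+0.6783, +0.7348)
n_3 = (-0.2257, +0.9742)
n_4 = (-0.9889, +0.1483)
n_5 = (-0.5586, -0.8294)
n_6 = (+0.1515, -0.9885)
  (0,1): δ = 133.03°  ·
  (0,2): δ = 89.46°  ·
  (0,3): δ = 33.70°  ✓
  (0,4): δ = 34.72°  ✓
  (0,5): δ = 99.29°  ·
  (0,6): δ = 141.97°  ·
  (1,2): δ = 136.42°  ·
  (1,3): δ = 80.67°  ·
  (1,4): δ = 12.24°  ✓
  (1,5): δ = 52.33°  ✓
  (1,6): δ = 95.00°  ·
  (2,3): δ = 124.24°  ·
  (2,4): δ = 55.82°  ✓
  (2,5): δ = 8.75°  ✓
  (2,6): δ = 51.42°  ✓
  (3,4): δ = 111.58°  ·
  (3,5): δ = 47.01°  ✓
  (3,6): δ = 4.33°  ✓
  (4,5): δ = 115.43°  ·
  (4,6): δ = 72.75°  ·
  (5,6): δ = 137.32°  ·
antipodal pairs: 9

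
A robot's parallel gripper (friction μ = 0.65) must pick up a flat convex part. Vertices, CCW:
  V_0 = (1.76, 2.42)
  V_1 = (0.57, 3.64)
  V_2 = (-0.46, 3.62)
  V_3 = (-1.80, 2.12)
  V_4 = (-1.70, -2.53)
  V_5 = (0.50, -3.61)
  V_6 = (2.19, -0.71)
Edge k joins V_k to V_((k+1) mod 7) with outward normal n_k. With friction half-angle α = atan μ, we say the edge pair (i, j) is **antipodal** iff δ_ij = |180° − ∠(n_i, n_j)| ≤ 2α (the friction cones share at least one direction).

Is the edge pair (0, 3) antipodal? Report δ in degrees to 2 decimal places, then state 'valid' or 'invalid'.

α = atan 0.65 = 33.02°;  2α = 66.05°
edge 0: e_0 = (-1.19, +1.22);  n_0 = (+0.7159, +0.6983)
edge 3: e_3 = (+0.10, -4.65);  n_3 = (-0.9998, -0.0215)
∠(n_0, n_3) = 136.95°
δ = |180° − 136.95°| = 43.05°
43.05° ≤ 2α = 66.05°  →  valid

δ = 43.05°, valid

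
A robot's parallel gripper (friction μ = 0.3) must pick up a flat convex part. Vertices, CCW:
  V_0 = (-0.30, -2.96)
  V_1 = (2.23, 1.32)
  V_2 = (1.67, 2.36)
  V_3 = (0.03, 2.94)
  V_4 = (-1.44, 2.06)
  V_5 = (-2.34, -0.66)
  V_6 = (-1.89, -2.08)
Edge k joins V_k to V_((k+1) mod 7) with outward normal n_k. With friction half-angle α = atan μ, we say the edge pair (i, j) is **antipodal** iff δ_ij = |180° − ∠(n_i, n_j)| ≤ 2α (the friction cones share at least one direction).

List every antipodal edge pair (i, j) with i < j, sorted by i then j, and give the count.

count = 5; pairs: (0,3), (0,4), (1,5), (1,6), (2,6)

α = atan 0.3 = 16.70°;  2α = 33.40°
n_0 = (+0.8608, -0.5089)
n_1 = (+0.8805, +0.4741)
n_2 = (+0.3334, +0.9428)
n_3 = (-0.5136, +0.8580)
n_4 = (-0.9494, +0.3141)
n_5 = (-0.9533, -0.3021)
n_6 = (-0.4842, -0.8749)
  (0,1): δ = 121.11°  ·
  (0,2): δ = 78.89°  ·
  (0,3): δ = 28.51°  ✓
  (0,4): δ = 12.28°  ✓
  (0,5): δ = 48.17°  ·
  (0,6): δ = 91.63°  ·
  (1,2): δ = 137.78°  ·
  (1,3): δ = 87.39°  ·
  (1,4): δ = 46.61°  ·
  (1,5): δ = 10.72°  ✓
  (1,6): δ = 32.74°  ✓
  (2,3): δ = 129.62°  ·
  (2,4): δ = 88.83°  ·
  (2,5): δ = 52.94°  ·
  (2,6): δ = 9.49°  ✓
  (3,4): δ = 139.21°  ·
  (3,5): δ = 103.32°  ·
  (3,6): δ = 59.87°  ·
  (4,5): δ = 144.11°  ·
  (4,6): δ = 100.65°  ·
  (5,6): δ = 136.55°  ·
antipodal pairs: 5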